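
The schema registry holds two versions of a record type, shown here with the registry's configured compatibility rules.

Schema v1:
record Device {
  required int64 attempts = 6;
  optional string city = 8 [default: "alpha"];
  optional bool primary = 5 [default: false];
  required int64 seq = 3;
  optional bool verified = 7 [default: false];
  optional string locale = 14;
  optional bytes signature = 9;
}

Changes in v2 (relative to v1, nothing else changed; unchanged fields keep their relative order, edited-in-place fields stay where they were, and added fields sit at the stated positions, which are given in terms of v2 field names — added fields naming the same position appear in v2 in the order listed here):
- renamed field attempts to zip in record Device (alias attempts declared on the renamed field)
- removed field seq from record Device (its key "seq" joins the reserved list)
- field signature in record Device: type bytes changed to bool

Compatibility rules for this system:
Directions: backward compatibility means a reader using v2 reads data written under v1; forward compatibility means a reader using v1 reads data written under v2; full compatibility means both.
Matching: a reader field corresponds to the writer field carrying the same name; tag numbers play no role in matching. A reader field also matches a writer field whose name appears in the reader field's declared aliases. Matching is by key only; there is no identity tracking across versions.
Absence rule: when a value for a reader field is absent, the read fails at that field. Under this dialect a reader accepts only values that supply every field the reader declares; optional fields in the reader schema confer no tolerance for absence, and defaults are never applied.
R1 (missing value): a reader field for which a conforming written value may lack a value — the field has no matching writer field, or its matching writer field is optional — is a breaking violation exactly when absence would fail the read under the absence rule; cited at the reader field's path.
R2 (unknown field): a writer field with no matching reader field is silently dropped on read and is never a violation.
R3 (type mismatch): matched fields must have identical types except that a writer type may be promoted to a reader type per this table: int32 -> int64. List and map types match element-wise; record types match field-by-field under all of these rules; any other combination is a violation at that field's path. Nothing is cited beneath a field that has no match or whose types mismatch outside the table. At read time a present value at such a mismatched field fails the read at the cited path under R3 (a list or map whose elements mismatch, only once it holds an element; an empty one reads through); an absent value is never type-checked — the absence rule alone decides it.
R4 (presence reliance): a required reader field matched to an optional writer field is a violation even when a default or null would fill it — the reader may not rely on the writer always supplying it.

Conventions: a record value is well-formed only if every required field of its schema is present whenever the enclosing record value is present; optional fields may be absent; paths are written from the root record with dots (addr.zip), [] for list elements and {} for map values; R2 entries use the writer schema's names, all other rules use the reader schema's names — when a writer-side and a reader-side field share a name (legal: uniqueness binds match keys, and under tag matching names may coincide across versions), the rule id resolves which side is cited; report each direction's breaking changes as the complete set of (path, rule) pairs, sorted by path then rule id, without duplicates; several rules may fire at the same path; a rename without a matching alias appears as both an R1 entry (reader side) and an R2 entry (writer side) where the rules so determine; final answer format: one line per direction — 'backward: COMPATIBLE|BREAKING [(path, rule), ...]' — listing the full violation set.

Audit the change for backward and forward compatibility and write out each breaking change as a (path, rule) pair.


in Device below, arrows point writer -> reader
backward analysis of Device with v2 as reader and v1 as writer:
  int64 -> int64, writer required: zip aligns to attempts
  string -> string, writer optional: city aligns to city
  bool -> bool, writer optional: primary aligns to primary
  bool -> bool, writer optional: verified aligns to verified
  string -> string, writer optional: locale aligns to locale
  bytes -> bool, writer optional: signature aligns to signature
  writer field seq has no reader counterpart
  violation R1 at city
  violation R1 at locale
  violation R1 at primary
  violation R1 at signature
  violation R3 at signature
  violation R1 at verified
  => 6 violation(s): backward is BREAKING for Device
forward analysis of Device with v1 as reader and v2 as writer:
  attempts has no writer counterpart
  string -> string, writer optional: city aligns to city
  bool -> bool, writer optional: primary aligns to primary
  seq has no writer counterpart
  bool -> bool, writer optional: verified aligns to verified
  string -> string, writer optional: locale aligns to locale
  bool -> bytes, writer optional: signature aligns to signature
  writer field zip has no reader counterpart
  violation R1 at attempts
  violation R1 at city
  violation R1 at locale
  violation R1 at primary
  violation R1 at seq
  violation R1 at signature
  violation R3 at signature
  violation R1 at verified
  => 8 violation(s): forward is BREAKING for Device

backward: BREAKING [(city, R1), (locale, R1), (primary, R1), (signature, R1), (signature, R3), (verified, R1)]; forward: BREAKING [(attempts, R1), (city, R1), (locale, R1), (primary, R1), (seq, R1), (signature, R1), (signature, R3), (verified, R1)]


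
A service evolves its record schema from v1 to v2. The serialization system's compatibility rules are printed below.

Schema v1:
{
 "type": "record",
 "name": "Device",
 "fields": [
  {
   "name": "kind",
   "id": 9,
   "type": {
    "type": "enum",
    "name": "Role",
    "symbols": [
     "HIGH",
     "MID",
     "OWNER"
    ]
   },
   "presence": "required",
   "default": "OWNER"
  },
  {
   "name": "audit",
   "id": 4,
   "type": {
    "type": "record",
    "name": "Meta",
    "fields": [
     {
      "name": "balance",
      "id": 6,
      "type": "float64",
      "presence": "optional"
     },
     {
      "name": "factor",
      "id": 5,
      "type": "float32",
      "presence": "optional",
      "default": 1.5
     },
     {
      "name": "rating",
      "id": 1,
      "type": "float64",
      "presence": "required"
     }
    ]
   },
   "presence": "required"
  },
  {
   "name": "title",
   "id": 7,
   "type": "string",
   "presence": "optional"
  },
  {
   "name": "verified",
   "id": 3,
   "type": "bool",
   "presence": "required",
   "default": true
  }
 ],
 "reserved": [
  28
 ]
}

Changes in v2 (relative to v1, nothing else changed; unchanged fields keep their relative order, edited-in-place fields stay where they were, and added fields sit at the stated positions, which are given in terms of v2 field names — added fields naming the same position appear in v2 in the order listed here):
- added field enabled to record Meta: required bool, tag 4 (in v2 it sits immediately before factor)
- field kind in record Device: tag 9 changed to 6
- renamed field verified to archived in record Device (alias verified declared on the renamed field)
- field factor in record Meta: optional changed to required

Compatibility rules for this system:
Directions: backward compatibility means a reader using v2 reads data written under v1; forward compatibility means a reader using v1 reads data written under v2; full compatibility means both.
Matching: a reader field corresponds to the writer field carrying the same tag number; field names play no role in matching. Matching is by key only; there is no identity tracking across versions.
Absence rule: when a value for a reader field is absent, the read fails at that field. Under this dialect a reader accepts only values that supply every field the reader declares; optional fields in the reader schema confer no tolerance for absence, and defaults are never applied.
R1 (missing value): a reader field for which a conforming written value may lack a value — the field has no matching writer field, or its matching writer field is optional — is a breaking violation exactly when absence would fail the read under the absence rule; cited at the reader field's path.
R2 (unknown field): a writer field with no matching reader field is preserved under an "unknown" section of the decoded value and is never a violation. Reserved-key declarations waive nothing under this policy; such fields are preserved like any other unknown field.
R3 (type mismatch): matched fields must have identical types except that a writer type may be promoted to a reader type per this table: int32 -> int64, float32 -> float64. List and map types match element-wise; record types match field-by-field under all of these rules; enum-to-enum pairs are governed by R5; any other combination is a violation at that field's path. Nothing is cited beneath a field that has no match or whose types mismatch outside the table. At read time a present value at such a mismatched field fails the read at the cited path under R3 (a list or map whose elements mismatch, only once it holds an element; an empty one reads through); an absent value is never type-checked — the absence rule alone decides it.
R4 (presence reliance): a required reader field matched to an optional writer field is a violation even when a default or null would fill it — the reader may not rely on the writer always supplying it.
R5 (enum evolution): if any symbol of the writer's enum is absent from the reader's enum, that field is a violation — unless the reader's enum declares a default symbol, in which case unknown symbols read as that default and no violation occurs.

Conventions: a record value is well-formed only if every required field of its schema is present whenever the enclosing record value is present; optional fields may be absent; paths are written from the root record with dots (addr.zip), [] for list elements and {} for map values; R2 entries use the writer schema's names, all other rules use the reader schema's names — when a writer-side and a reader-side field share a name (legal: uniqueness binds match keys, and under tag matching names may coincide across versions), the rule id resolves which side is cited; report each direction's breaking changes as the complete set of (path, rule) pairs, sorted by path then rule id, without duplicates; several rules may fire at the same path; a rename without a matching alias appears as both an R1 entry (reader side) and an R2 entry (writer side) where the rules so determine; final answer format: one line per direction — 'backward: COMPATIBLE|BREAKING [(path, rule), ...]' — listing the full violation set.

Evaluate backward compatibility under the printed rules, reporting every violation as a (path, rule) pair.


in Device below, arrows point writer -> reader
backward pass over Device, reader schema v2, writer schema v1:
  kind: no writer-side match
  audit: paired with writer audit (Meta -> Meta; writer required)
  title: paired with writer title (string -> string; writer optional)
  archived: paired with writer verified (bool -> bool; writer required)
  writer kind: unknown to reader
  audit.balance: paired with writer audit.balance (float64 -> float64; writer optional)
  audit.enabled: no writer-side match
  audit.factor: paired with writer audit.factor (float32 -> float32; writer optional)
  audit.rating: paired with writer audit.rating (float64 -> float64; writer required)
  breaking: (audit.balance, R1)
  breaking: (audit.enabled, R1)
  breaking: (audit.factor, R1)
  breaking: (audit.factor, R4)
  breaking: (kind, R1)
  breaking: (title, R1)
  backward on Device therefore BREAKING (6)
remaining Device differences; none change what is asked:
  renamed field verified to archived in record Device (alias verified declared on the renamed field) -> no rule fires on it in Device's dialect; the asked verdict holds

backward: BREAKING [(audit.balance, R1), (audit.enabled, R1), (audit.factor, R1), (audit.factor, R4), (kind, R1), (title, R1)]


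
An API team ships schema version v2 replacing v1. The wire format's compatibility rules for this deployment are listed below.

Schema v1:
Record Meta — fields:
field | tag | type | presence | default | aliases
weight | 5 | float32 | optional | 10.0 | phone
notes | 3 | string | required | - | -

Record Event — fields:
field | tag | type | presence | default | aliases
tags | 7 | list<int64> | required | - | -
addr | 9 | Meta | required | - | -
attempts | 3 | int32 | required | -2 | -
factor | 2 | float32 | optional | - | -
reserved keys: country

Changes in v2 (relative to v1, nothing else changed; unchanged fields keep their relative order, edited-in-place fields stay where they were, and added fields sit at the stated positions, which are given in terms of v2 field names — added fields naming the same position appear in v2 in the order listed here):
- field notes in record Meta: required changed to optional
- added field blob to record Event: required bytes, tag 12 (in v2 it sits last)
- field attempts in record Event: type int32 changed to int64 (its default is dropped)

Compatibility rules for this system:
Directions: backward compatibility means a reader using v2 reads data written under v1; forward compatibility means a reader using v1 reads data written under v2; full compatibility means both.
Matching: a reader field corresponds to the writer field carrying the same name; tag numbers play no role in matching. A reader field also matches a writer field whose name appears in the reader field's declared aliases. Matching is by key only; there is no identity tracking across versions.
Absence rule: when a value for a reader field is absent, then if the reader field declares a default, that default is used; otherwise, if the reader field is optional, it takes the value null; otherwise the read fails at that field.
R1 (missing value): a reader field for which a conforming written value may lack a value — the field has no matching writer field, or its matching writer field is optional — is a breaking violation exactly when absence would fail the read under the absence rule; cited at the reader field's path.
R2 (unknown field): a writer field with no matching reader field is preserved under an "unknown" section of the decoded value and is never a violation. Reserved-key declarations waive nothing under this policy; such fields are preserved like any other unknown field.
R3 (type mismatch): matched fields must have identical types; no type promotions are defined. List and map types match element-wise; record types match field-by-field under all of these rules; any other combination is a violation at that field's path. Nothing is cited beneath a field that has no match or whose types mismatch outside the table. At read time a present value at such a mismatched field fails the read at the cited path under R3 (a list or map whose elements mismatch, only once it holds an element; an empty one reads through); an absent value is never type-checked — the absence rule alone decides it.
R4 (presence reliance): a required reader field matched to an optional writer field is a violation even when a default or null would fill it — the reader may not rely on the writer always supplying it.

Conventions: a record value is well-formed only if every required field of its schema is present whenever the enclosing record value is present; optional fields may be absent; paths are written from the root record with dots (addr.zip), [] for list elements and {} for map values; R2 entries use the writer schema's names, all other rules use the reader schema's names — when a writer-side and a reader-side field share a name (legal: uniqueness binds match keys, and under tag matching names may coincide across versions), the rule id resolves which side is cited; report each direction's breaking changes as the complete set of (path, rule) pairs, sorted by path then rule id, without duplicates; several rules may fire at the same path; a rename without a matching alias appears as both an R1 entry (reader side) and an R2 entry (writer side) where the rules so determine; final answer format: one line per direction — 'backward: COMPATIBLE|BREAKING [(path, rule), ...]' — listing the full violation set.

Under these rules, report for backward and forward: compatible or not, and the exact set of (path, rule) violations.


in Event below, arrows point writer -> reader
backward for Event (reader v2, writer v1):
  writer required, list<int64> -> list<int64>: reader tags maps from writer tags
  writer required, Meta -> Meta: reader addr maps from writer addr
  writer required, int32 -> int64: reader attempts maps from writer attempts
  writer optional, float32 -> float32: reader factor maps from writer factor
  no writer field matches reader blob
  writer optional, float32 -> float32: reader addr.weight maps from writer addr.weight
  writer required, string -> string: reader addr.notes maps from writer addr.notes
  R3 fires at attempts
  R1 fires at blob
  => backward: BREAKING (2)
forward for Event (reader v1, writer v2):
  writer required, list<int64> -> list<int64>: reader tags maps from writer tags
  writer required, Meta -> Meta: reader addr maps from writer addr
  writer required, int64 -> int32: reader attempts maps from writer attempts
  writer optional, float32 -> float32: reader factor maps from writer factor
  blob (writer side), unknown to reader
  writer optional, float32 -> float32: reader addr.weight maps from writer addr.weight
  writer optional, string -> string: reader addr.notes maps from writer addr.notes
  R1 fires at addr.notes
  R4 fires at addr.notes
  R3 fires at attempts
  => forward: BREAKING (3)

backward: BREAKING [(attempts, R3), (blob, R1)]; forward: BREAKING [(addr.notes, R1), (addr.notes, R4), (attempts, R3)]


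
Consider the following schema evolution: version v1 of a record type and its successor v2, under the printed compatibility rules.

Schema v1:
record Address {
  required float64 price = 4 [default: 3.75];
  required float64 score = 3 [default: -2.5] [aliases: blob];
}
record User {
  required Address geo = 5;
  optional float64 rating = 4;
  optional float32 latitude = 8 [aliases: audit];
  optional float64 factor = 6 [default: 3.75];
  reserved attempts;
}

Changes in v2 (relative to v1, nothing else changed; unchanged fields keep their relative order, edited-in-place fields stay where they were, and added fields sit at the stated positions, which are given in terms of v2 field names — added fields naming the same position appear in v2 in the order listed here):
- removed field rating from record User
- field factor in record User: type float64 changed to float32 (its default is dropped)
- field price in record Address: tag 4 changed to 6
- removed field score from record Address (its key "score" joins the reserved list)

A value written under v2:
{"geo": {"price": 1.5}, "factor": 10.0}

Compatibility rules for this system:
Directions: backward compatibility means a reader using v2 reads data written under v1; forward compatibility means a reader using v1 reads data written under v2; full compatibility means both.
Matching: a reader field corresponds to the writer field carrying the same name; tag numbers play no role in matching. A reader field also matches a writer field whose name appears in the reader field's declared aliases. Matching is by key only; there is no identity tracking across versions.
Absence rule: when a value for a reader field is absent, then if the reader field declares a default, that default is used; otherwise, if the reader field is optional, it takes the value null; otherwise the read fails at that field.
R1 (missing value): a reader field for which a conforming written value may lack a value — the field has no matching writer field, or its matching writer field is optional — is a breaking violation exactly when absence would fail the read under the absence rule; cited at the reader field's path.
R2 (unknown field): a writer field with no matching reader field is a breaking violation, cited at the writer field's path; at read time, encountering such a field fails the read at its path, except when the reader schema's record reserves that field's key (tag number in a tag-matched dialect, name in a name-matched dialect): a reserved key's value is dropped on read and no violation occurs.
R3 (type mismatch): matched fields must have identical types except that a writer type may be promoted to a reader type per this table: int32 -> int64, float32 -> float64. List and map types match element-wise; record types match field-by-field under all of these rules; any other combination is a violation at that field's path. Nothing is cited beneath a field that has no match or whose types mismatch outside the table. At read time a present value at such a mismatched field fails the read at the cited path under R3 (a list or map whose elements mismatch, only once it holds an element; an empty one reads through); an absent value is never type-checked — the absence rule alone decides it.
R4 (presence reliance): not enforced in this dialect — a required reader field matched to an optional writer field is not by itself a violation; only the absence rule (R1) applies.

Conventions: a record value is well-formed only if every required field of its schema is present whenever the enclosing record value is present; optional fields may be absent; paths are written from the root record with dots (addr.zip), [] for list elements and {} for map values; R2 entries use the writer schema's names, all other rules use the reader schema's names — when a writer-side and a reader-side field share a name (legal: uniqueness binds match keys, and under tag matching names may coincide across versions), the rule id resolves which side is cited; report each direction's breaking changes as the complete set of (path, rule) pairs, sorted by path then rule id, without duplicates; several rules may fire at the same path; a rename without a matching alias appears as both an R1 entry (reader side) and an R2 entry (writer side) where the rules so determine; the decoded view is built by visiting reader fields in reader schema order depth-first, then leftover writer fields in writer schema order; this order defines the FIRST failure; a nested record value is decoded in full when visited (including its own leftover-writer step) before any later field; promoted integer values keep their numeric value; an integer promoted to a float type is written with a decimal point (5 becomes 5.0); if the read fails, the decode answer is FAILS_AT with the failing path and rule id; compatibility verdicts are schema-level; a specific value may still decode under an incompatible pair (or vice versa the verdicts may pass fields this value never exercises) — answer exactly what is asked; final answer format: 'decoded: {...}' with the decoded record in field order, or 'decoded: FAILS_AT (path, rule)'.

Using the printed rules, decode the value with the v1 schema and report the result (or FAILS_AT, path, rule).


decoded: {"geo": {"price": 1.5, "score": -2.5}, "rating": null, "latitude": null, "factor": 10.0}

each type pair in User: writer, then reader
decode walk for User under reader schema v1:
  geo.price := 1.5
  geo.score := -2.5 (absent -> default)
  rating := null (absent, optional -> null)
  latitude := null (absent, optional -> null)
  factor := 10.0 (float32 -> float64)
  => decoded: {"geo": {"price": 1.5, "score": -2.5}, "rating": null, "latitude": null, "factor": 10.0}
checking off the User differences that do not matter here:
  removed field rating from record User -> matters for User compatibility verdicts, not for this value's decode
  field factor in record User: type float64 changed to float32 (its default is dropped) -> matters for User compatibility verdicts, not for this value's decode
  field price in record Address: tag 4 changed to 6 -> no rule fires on it and the decoded User view is identical with or without it
  removed field score from record Address (its key "score" joins the reserved list) -> no rule fires on it and the decoded User view is identical with or without it


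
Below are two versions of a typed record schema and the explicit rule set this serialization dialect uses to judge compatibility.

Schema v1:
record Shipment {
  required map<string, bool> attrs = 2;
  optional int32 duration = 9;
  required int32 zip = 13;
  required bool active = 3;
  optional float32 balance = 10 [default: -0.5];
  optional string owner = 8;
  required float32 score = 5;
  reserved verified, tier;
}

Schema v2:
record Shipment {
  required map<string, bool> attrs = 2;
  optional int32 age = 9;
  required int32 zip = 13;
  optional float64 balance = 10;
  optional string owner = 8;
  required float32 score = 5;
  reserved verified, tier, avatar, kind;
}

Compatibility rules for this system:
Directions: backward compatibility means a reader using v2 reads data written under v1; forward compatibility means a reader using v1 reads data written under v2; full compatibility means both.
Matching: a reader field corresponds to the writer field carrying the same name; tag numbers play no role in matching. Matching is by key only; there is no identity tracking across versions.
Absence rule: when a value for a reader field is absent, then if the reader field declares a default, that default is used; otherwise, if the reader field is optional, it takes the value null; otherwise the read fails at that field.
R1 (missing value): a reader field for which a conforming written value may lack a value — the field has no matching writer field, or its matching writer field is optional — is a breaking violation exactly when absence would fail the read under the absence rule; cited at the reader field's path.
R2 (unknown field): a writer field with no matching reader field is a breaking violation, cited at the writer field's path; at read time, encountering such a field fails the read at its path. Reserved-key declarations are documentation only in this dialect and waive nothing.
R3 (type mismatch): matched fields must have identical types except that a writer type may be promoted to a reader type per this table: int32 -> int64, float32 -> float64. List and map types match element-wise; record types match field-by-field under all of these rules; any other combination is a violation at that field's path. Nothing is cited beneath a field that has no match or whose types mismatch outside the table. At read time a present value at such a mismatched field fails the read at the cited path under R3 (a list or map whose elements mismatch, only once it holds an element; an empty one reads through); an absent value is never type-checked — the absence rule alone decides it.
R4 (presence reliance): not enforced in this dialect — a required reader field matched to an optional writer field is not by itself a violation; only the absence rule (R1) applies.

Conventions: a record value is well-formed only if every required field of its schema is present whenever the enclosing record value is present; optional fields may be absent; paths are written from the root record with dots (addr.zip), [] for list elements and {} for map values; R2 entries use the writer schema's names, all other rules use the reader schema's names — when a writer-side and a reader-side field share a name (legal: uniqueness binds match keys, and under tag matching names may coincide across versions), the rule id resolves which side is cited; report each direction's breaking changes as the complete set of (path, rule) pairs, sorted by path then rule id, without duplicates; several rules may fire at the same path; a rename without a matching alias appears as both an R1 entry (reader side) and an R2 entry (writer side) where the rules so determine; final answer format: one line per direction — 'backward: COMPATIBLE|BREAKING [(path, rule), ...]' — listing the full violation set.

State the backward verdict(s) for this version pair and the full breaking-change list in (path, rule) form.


backward: BREAKING [(active, R2), (duration, R2)]

each type pair in Shipment: writer, then reader
backward pass over Shipment, reader schema v2, writer schema v1:
  attrs <- attrs (map<string, bool> -> map<string, bool>, writer required)
  age has no writer counterpart
  zip <- zip (int32 -> int32, writer required)
  balance <- balance (float32 -> float64, writer optional)
  owner <- owner (string -> string, writer optional)
  score <- score (float32 -> float32, writer required)
  writer duration: unknown to reader
  writer active: unknown to reader
  R2 fires at active
  R2 fires at duration
  => 2 violation(s): backward is BREAKING for Shipment
checking off the Shipment differences that do not matter here:
  field balance in record Shipment: type float32 changed to float64 (its default is dropped) -> its effect on Shipment is confined to the forward direction, not asked


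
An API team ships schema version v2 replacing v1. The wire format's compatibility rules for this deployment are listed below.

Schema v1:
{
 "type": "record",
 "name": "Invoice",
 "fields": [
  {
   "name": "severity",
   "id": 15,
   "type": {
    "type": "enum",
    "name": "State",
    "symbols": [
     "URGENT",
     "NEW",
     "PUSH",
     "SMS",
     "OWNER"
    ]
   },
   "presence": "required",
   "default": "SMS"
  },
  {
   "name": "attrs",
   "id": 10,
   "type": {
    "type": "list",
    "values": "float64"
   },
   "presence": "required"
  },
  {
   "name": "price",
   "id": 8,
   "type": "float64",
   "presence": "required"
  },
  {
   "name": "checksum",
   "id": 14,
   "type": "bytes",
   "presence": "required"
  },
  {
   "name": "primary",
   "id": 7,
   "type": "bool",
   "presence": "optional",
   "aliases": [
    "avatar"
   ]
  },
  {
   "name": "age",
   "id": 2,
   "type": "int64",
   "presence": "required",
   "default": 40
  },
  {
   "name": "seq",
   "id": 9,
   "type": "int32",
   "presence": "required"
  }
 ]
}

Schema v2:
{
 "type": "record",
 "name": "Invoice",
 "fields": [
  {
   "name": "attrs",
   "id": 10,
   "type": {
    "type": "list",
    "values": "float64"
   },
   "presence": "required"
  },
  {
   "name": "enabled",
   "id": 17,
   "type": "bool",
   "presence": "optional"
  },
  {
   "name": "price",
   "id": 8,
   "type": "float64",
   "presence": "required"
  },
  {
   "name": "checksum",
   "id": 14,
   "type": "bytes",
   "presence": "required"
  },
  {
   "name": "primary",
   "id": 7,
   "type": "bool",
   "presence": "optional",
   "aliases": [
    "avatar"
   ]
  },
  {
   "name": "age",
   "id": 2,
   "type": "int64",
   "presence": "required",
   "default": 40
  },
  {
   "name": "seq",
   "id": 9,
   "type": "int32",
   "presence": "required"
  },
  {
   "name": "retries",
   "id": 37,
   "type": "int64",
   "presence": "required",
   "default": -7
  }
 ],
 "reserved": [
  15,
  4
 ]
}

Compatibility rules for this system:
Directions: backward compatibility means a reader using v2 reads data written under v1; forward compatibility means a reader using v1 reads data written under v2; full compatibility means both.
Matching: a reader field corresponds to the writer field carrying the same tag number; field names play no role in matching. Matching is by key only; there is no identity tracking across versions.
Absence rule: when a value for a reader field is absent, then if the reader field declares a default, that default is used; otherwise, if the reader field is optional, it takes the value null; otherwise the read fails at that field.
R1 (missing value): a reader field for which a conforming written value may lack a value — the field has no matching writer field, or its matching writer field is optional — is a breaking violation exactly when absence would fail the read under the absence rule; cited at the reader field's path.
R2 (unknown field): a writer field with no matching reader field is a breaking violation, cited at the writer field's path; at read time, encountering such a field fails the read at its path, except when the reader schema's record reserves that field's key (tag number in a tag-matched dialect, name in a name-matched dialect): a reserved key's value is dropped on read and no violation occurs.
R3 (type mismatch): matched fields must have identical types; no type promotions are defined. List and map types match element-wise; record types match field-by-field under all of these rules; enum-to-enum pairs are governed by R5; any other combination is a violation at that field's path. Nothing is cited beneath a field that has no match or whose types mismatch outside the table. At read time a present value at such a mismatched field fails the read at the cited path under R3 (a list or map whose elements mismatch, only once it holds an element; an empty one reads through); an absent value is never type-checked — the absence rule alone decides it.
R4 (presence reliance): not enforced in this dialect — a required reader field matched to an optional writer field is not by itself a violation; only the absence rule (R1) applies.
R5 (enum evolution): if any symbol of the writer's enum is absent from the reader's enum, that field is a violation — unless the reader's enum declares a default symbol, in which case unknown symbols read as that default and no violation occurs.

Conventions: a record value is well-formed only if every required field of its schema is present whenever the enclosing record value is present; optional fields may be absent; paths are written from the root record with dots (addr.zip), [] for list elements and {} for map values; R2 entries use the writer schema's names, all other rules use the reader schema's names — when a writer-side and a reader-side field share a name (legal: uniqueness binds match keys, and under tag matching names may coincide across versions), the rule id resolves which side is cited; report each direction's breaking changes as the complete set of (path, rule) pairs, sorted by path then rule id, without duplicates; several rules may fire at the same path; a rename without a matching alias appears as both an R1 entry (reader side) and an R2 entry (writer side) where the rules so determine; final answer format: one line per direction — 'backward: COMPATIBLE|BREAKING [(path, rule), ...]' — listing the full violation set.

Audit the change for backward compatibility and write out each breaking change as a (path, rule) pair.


backward: COMPATIBLE []

in Invoice below, arrows point writer -> reader
backward pass over Invoice, reader schema v2, writer schema v1:
  attrs: paired with writer attrs (list<float64> -> list<float64>; writer required)
  enabled: no writer match
  price: paired with writer price (float64 -> float64; writer required)
  checksum: paired with writer checksum (bytes -> bytes; writer required)
  primary: paired with writer primary (bool -> bool; writer optional)
  age: paired with writer age (int64 -> int64; writer required)
  seq: paired with writer seq (int32 -> int32; writer required)
  retries: no writer match
  severity (writer side), unknown to reader
  nothing fires on Invoice: backward is COMPATIBLE
the other Invoice changes do not affect what is asked:
  added field retries to record Invoice: required int64, tag 37, default -7 (in v2 it sits last) -> fires only in the forward direction of Invoice, which is not asked here
  removed field severity from record Invoice (its key 15 joins the reserved list) -> fires no rule on Invoice, leaving the asked answer as it is
  added field enabled to record Invoice: optional bool, tag 17 (in v2 it sits immediately before price) -> fires only in the forward direction of Invoice, which is not asked here


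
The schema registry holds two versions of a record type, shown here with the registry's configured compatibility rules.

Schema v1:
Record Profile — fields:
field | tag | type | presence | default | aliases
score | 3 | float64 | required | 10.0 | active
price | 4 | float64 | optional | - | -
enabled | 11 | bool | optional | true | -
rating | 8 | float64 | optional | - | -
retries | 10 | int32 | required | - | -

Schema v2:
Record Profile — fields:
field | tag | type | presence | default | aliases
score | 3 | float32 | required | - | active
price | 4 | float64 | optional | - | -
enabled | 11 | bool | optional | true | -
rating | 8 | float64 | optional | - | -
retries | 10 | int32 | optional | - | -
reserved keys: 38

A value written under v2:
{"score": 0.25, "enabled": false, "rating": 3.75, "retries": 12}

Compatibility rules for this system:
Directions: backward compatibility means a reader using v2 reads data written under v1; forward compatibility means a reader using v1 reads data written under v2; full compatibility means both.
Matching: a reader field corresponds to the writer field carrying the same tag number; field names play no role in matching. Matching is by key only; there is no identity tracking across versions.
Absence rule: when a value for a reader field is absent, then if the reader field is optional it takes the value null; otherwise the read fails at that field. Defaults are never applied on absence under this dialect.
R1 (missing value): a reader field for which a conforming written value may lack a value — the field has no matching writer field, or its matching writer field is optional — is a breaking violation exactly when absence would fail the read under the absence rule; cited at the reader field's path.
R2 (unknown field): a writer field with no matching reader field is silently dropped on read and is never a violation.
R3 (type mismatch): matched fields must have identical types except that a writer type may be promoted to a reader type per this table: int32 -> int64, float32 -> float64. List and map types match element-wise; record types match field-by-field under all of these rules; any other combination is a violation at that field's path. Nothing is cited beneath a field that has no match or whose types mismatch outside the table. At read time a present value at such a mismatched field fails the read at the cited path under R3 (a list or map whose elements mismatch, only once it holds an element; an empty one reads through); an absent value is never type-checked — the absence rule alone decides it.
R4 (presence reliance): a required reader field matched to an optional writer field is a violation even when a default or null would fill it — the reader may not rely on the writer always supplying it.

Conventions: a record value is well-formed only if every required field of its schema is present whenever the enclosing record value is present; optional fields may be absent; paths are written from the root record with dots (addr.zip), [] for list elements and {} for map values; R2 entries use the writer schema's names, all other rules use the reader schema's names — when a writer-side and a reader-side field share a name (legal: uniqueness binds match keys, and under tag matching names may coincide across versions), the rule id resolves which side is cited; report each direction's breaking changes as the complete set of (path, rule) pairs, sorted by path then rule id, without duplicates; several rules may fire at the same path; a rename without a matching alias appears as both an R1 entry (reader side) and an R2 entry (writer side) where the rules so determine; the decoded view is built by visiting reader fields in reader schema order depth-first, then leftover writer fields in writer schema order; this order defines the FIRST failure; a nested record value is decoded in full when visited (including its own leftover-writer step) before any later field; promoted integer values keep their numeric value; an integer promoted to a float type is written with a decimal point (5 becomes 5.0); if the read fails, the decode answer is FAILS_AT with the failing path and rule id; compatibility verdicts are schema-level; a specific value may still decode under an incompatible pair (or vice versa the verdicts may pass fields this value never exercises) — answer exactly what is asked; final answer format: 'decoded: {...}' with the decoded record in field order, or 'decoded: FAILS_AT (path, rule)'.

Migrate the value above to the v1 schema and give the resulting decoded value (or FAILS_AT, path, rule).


the writer's type comes first in each Profile pair
migrating the Profile value to v1:
  score := 0.25 (float32 -> float64)
  price := null (absent, optional -> null)
  enabled := false
  rating := 3.75
  retries := 12
  => decoded: {"score": 0.25, "price": null, "enabled": false, "rating": 3.75, "retries": 12}
the other Profile changes do not affect what is asked:
  field retries in record Profile: required changed to optional -> affects the rule determinations only; this particular Profile value decodes identically
  field score in record Profile: type float64 changed to float32 (its default is dropped) -> affects the rule determinations only; this particular Profile value decodes identically

decoded: {"score": 0.25, "price": null, "enabled": false, "rating": 3.75, "retries": 12}
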